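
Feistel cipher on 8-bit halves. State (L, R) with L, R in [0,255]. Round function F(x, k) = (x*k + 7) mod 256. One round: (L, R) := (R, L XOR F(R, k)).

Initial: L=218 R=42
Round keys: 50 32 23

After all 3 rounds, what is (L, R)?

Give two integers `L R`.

Round 1 (k=50): L=42 R=225
Round 2 (k=32): L=225 R=13
Round 3 (k=23): L=13 R=211

Answer: 13 211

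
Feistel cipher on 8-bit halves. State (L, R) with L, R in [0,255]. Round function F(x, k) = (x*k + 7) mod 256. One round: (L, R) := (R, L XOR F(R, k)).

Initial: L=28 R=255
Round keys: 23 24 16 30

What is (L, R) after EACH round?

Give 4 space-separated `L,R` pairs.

Answer: 255,236 236,216 216,107 107,73

Derivation:
Round 1 (k=23): L=255 R=236
Round 2 (k=24): L=236 R=216
Round 3 (k=16): L=216 R=107
Round 4 (k=30): L=107 R=73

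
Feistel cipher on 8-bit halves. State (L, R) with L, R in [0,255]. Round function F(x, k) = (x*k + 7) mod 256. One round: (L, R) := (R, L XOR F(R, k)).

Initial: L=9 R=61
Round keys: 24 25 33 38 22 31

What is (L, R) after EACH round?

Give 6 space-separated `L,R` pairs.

Answer: 61,182 182,240 240,65 65,93 93,68 68,30

Derivation:
Round 1 (k=24): L=61 R=182
Round 2 (k=25): L=182 R=240
Round 3 (k=33): L=240 R=65
Round 4 (k=38): L=65 R=93
Round 5 (k=22): L=93 R=68
Round 6 (k=31): L=68 R=30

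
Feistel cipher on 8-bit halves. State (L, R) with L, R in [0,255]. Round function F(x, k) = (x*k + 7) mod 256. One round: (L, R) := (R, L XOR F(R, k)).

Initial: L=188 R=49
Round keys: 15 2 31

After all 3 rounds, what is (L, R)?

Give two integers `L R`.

Answer: 138 231

Derivation:
Round 1 (k=15): L=49 R=90
Round 2 (k=2): L=90 R=138
Round 3 (k=31): L=138 R=231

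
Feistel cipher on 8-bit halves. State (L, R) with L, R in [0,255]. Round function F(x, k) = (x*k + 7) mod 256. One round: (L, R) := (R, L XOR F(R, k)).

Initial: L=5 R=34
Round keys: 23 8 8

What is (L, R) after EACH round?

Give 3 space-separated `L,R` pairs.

Round 1 (k=23): L=34 R=16
Round 2 (k=8): L=16 R=165
Round 3 (k=8): L=165 R=63

Answer: 34,16 16,165 165,63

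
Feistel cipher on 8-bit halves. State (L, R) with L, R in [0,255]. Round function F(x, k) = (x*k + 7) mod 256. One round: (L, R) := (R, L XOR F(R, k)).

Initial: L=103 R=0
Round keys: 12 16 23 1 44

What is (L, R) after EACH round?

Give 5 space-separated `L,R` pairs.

Answer: 0,96 96,7 7,200 200,200 200,175

Derivation:
Round 1 (k=12): L=0 R=96
Round 2 (k=16): L=96 R=7
Round 3 (k=23): L=7 R=200
Round 4 (k=1): L=200 R=200
Round 5 (k=44): L=200 R=175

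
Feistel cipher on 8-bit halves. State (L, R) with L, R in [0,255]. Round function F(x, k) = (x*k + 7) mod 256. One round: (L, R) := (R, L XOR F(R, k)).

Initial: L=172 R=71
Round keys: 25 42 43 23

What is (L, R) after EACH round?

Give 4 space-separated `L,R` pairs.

Round 1 (k=25): L=71 R=90
Round 2 (k=42): L=90 R=140
Round 3 (k=43): L=140 R=209
Round 4 (k=23): L=209 R=66

Answer: 71,90 90,140 140,209 209,66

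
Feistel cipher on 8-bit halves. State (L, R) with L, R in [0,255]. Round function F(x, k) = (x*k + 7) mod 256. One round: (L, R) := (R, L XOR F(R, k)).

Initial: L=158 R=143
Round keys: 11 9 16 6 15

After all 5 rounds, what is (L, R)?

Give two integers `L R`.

Round 1 (k=11): L=143 R=178
Round 2 (k=9): L=178 R=198
Round 3 (k=16): L=198 R=213
Round 4 (k=6): L=213 R=195
Round 5 (k=15): L=195 R=161

Answer: 195 161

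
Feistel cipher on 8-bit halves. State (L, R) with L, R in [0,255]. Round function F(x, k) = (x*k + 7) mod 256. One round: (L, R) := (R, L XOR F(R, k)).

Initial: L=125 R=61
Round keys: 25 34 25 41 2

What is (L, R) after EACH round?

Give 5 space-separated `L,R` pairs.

Round 1 (k=25): L=61 R=129
Round 2 (k=34): L=129 R=20
Round 3 (k=25): L=20 R=122
Round 4 (k=41): L=122 R=133
Round 5 (k=2): L=133 R=107

Answer: 61,129 129,20 20,122 122,133 133,107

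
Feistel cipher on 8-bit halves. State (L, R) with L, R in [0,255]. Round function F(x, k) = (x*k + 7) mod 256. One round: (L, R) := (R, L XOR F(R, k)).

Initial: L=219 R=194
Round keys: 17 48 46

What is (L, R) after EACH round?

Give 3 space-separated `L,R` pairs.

Answer: 194,50 50,165 165,159

Derivation:
Round 1 (k=17): L=194 R=50
Round 2 (k=48): L=50 R=165
Round 3 (k=46): L=165 R=159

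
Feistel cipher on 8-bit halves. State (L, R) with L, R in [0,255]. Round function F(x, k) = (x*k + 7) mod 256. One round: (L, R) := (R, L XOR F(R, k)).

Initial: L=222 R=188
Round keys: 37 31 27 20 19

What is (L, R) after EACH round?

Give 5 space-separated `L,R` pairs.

Round 1 (k=37): L=188 R=237
Round 2 (k=31): L=237 R=6
Round 3 (k=27): L=6 R=68
Round 4 (k=20): L=68 R=81
Round 5 (k=19): L=81 R=78

Answer: 188,237 237,6 6,68 68,81 81,78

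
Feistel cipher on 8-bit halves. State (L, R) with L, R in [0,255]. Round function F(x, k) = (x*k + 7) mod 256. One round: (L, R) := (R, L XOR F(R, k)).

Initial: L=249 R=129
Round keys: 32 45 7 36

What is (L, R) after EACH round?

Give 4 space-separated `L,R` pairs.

Answer: 129,222 222,140 140,5 5,55

Derivation:
Round 1 (k=32): L=129 R=222
Round 2 (k=45): L=222 R=140
Round 3 (k=7): L=140 R=5
Round 4 (k=36): L=5 R=55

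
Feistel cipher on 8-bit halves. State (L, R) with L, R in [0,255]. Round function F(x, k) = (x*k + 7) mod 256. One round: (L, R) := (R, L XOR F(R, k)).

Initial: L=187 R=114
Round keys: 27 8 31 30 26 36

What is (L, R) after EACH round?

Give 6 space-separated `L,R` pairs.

Answer: 114,182 182,197 197,84 84,26 26,255 255,249

Derivation:
Round 1 (k=27): L=114 R=182
Round 2 (k=8): L=182 R=197
Round 3 (k=31): L=197 R=84
Round 4 (k=30): L=84 R=26
Round 5 (k=26): L=26 R=255
Round 6 (k=36): L=255 R=249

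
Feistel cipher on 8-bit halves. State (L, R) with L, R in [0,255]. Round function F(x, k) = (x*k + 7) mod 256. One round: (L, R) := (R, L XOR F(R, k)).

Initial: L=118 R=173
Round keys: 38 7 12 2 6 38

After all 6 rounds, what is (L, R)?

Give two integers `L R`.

Round 1 (k=38): L=173 R=195
Round 2 (k=7): L=195 R=241
Round 3 (k=12): L=241 R=144
Round 4 (k=2): L=144 R=214
Round 5 (k=6): L=214 R=155
Round 6 (k=38): L=155 R=223

Answer: 155 223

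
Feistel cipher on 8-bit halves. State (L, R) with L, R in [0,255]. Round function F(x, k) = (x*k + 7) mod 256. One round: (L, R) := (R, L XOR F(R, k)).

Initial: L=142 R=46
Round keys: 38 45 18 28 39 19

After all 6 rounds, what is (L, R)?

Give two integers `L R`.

Answer: 48 238

Derivation:
Round 1 (k=38): L=46 R=85
Round 2 (k=45): L=85 R=214
Round 3 (k=18): L=214 R=70
Round 4 (k=28): L=70 R=121
Round 5 (k=39): L=121 R=48
Round 6 (k=19): L=48 R=238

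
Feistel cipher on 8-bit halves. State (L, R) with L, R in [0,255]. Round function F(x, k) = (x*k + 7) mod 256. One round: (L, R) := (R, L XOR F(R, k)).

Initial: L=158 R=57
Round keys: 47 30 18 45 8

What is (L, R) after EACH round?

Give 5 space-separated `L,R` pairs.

Answer: 57,224 224,126 126,3 3,240 240,132

Derivation:
Round 1 (k=47): L=57 R=224
Round 2 (k=30): L=224 R=126
Round 3 (k=18): L=126 R=3
Round 4 (k=45): L=3 R=240
Round 5 (k=8): L=240 R=132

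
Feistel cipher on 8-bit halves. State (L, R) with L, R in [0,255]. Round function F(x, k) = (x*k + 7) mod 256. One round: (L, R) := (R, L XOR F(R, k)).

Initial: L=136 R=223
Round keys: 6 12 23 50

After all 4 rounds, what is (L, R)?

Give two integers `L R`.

Round 1 (k=6): L=223 R=201
Round 2 (k=12): L=201 R=172
Round 3 (k=23): L=172 R=178
Round 4 (k=50): L=178 R=103

Answer: 178 103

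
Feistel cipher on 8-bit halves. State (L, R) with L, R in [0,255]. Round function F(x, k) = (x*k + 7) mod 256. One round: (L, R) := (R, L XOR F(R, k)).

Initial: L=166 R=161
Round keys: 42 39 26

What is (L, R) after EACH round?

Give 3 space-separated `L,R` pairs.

Round 1 (k=42): L=161 R=215
Round 2 (k=39): L=215 R=105
Round 3 (k=26): L=105 R=102

Answer: 161,215 215,105 105,102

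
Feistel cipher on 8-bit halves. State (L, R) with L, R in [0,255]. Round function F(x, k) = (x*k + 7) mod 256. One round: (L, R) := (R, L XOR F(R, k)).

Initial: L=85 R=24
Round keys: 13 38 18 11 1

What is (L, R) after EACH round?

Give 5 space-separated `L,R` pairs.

Answer: 24,106 106,219 219,7 7,143 143,145

Derivation:
Round 1 (k=13): L=24 R=106
Round 2 (k=38): L=106 R=219
Round 3 (k=18): L=219 R=7
Round 4 (k=11): L=7 R=143
Round 5 (k=1): L=143 R=145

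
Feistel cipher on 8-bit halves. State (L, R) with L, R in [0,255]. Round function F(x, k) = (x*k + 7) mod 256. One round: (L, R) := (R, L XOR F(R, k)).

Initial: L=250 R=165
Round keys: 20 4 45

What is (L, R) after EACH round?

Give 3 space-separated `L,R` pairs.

Answer: 165,17 17,238 238,204

Derivation:
Round 1 (k=20): L=165 R=17
Round 2 (k=4): L=17 R=238
Round 3 (k=45): L=238 R=204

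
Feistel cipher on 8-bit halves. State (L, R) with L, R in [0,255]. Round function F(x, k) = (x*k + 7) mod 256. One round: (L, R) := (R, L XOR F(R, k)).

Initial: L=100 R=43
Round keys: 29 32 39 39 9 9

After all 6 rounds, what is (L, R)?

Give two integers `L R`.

Round 1 (k=29): L=43 R=130
Round 2 (k=32): L=130 R=108
Round 3 (k=39): L=108 R=249
Round 4 (k=39): L=249 R=154
Round 5 (k=9): L=154 R=136
Round 6 (k=9): L=136 R=85

Answer: 136 85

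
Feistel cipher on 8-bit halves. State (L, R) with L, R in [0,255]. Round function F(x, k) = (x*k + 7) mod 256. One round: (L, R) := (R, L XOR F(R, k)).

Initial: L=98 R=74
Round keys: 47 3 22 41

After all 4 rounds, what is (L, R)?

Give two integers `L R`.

Round 1 (k=47): L=74 R=255
Round 2 (k=3): L=255 R=78
Round 3 (k=22): L=78 R=68
Round 4 (k=41): L=68 R=165

Answer: 68 165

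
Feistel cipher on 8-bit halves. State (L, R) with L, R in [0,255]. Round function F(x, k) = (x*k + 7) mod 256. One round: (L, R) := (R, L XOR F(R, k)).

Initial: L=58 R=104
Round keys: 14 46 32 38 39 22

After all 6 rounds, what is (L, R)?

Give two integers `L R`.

Answer: 43 207

Derivation:
Round 1 (k=14): L=104 R=141
Round 2 (k=46): L=141 R=53
Round 3 (k=32): L=53 R=42
Round 4 (k=38): L=42 R=118
Round 5 (k=39): L=118 R=43
Round 6 (k=22): L=43 R=207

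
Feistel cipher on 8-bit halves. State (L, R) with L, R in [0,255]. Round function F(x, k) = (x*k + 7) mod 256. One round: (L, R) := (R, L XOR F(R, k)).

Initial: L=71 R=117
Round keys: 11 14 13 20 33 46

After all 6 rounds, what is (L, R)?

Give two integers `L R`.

Answer: 104 24

Derivation:
Round 1 (k=11): L=117 R=73
Round 2 (k=14): L=73 R=112
Round 3 (k=13): L=112 R=254
Round 4 (k=20): L=254 R=175
Round 5 (k=33): L=175 R=104
Round 6 (k=46): L=104 R=24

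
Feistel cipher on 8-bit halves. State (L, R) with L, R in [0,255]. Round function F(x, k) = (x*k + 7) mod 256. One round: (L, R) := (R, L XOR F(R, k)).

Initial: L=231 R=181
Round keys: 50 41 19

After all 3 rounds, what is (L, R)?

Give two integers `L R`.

Round 1 (k=50): L=181 R=134
Round 2 (k=41): L=134 R=200
Round 3 (k=19): L=200 R=89

Answer: 200 89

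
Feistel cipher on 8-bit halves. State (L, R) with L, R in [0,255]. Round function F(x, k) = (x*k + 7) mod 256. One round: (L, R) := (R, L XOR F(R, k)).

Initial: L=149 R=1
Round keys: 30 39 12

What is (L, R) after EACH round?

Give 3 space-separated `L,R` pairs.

Answer: 1,176 176,214 214,191

Derivation:
Round 1 (k=30): L=1 R=176
Round 2 (k=39): L=176 R=214
Round 3 (k=12): L=214 R=191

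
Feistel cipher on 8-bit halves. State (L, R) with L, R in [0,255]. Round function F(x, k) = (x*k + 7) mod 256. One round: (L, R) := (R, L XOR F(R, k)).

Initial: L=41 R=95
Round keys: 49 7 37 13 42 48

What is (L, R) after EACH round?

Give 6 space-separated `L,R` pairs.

Round 1 (k=49): L=95 R=31
Round 2 (k=7): L=31 R=191
Round 3 (k=37): L=191 R=189
Round 4 (k=13): L=189 R=31
Round 5 (k=42): L=31 R=160
Round 6 (k=48): L=160 R=24

Answer: 95,31 31,191 191,189 189,31 31,160 160,24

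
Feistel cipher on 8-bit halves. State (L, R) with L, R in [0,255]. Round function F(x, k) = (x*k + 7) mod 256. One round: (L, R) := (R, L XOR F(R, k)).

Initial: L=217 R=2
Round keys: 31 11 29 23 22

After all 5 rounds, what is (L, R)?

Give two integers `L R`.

Round 1 (k=31): L=2 R=156
Round 2 (k=11): L=156 R=185
Round 3 (k=29): L=185 R=96
Round 4 (k=23): L=96 R=30
Round 5 (k=22): L=30 R=251

Answer: 30 251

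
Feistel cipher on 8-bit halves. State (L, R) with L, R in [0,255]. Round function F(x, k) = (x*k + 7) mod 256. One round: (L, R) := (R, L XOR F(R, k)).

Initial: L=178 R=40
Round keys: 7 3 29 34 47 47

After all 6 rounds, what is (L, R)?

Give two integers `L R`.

Round 1 (k=7): L=40 R=173
Round 2 (k=3): L=173 R=38
Round 3 (k=29): L=38 R=248
Round 4 (k=34): L=248 R=209
Round 5 (k=47): L=209 R=158
Round 6 (k=47): L=158 R=216

Answer: 158 216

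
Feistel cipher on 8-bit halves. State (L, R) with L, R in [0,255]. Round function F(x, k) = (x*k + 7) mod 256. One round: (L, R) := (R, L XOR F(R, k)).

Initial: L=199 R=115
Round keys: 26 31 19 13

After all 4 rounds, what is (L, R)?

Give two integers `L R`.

Round 1 (k=26): L=115 R=114
Round 2 (k=31): L=114 R=166
Round 3 (k=19): L=166 R=43
Round 4 (k=13): L=43 R=144

Answer: 43 144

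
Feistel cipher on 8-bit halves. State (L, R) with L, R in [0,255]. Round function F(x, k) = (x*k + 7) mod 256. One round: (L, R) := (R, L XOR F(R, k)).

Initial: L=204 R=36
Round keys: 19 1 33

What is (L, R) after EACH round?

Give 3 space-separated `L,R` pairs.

Answer: 36,127 127,162 162,150

Derivation:
Round 1 (k=19): L=36 R=127
Round 2 (k=1): L=127 R=162
Round 3 (k=33): L=162 R=150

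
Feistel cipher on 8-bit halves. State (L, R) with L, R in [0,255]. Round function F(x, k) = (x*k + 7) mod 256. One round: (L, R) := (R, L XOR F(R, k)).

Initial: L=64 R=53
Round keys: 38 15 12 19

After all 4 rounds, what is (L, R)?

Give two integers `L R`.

Answer: 254 102

Derivation:
Round 1 (k=38): L=53 R=165
Round 2 (k=15): L=165 R=135
Round 3 (k=12): L=135 R=254
Round 4 (k=19): L=254 R=102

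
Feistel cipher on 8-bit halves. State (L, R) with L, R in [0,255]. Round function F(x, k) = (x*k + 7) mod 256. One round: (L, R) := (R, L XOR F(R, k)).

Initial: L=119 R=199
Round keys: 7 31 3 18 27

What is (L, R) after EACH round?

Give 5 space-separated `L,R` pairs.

Round 1 (k=7): L=199 R=15
Round 2 (k=31): L=15 R=31
Round 3 (k=3): L=31 R=107
Round 4 (k=18): L=107 R=146
Round 5 (k=27): L=146 R=6

Answer: 199,15 15,31 31,107 107,146 146,6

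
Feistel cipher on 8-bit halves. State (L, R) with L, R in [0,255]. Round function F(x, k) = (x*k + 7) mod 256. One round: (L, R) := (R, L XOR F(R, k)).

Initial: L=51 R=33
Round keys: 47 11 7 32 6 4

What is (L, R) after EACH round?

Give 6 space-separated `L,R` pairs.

Round 1 (k=47): L=33 R=37
Round 2 (k=11): L=37 R=191
Round 3 (k=7): L=191 R=101
Round 4 (k=32): L=101 R=24
Round 5 (k=6): L=24 R=242
Round 6 (k=4): L=242 R=215

Answer: 33,37 37,191 191,101 101,24 24,242 242,215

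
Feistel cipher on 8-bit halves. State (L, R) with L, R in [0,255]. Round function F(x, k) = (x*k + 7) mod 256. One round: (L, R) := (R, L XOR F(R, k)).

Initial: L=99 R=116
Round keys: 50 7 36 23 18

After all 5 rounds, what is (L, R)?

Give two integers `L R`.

Answer: 239 186

Derivation:
Round 1 (k=50): L=116 R=204
Round 2 (k=7): L=204 R=239
Round 3 (k=36): L=239 R=111
Round 4 (k=23): L=111 R=239
Round 5 (k=18): L=239 R=186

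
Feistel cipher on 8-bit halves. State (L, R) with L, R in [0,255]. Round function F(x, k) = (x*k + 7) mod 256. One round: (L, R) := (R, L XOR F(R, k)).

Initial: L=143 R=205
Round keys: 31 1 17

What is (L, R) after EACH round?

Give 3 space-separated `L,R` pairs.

Round 1 (k=31): L=205 R=85
Round 2 (k=1): L=85 R=145
Round 3 (k=17): L=145 R=253

Answer: 205,85 85,145 145,253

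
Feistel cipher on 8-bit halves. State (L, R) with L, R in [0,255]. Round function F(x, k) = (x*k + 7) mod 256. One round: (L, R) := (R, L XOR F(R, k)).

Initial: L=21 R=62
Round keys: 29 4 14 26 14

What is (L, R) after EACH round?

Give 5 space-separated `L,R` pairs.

Answer: 62,24 24,89 89,253 253,224 224,186

Derivation:
Round 1 (k=29): L=62 R=24
Round 2 (k=4): L=24 R=89
Round 3 (k=14): L=89 R=253
Round 4 (k=26): L=253 R=224
Round 5 (k=14): L=224 R=186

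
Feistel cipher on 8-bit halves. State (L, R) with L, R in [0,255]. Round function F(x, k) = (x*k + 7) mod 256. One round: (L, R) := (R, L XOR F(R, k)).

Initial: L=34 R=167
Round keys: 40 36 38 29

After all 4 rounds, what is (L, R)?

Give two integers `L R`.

Answer: 210 237

Derivation:
Round 1 (k=40): L=167 R=61
Round 2 (k=36): L=61 R=60
Round 3 (k=38): L=60 R=210
Round 4 (k=29): L=210 R=237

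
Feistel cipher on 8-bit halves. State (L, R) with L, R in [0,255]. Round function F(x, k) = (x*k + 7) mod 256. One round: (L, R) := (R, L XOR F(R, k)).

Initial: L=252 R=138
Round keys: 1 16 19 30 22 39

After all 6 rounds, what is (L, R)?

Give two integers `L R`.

Round 1 (k=1): L=138 R=109
Round 2 (k=16): L=109 R=93
Round 3 (k=19): L=93 R=131
Round 4 (k=30): L=131 R=60
Round 5 (k=22): L=60 R=172
Round 6 (k=39): L=172 R=7

Answer: 172 7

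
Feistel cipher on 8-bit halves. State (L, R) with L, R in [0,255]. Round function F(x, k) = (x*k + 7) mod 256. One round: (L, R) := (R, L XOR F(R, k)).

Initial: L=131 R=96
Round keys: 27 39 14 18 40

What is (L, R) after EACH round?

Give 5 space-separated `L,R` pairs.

Answer: 96,164 164,99 99,213 213,98 98,130

Derivation:
Round 1 (k=27): L=96 R=164
Round 2 (k=39): L=164 R=99
Round 3 (k=14): L=99 R=213
Round 4 (k=18): L=213 R=98
Round 5 (k=40): L=98 R=130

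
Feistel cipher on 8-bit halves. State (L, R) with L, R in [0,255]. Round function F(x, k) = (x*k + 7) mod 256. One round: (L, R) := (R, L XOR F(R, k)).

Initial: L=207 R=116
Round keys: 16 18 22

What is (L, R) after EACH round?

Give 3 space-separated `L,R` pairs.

Round 1 (k=16): L=116 R=136
Round 2 (k=18): L=136 R=227
Round 3 (k=22): L=227 R=1

Answer: 116,136 136,227 227,1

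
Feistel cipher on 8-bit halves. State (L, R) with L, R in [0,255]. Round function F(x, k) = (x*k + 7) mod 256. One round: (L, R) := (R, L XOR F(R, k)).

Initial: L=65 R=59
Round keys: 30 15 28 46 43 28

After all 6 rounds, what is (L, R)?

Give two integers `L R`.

Round 1 (k=30): L=59 R=176
Round 2 (k=15): L=176 R=108
Round 3 (k=28): L=108 R=103
Round 4 (k=46): L=103 R=229
Round 5 (k=43): L=229 R=25
Round 6 (k=28): L=25 R=38

Answer: 25 38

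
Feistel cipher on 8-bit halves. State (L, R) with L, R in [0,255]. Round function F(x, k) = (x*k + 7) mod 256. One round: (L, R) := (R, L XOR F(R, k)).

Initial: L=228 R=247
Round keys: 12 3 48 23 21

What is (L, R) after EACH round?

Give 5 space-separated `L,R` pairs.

Round 1 (k=12): L=247 R=127
Round 2 (k=3): L=127 R=115
Round 3 (k=48): L=115 R=232
Round 4 (k=23): L=232 R=172
Round 5 (k=21): L=172 R=203

Answer: 247,127 127,115 115,232 232,172 172,203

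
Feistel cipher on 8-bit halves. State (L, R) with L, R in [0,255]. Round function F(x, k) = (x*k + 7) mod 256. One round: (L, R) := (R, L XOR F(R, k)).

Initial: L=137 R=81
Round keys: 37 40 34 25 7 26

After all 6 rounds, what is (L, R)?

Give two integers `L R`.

Round 1 (k=37): L=81 R=53
Round 2 (k=40): L=53 R=30
Round 3 (k=34): L=30 R=54
Round 4 (k=25): L=54 R=83
Round 5 (k=7): L=83 R=122
Round 6 (k=26): L=122 R=56

Answer: 122 56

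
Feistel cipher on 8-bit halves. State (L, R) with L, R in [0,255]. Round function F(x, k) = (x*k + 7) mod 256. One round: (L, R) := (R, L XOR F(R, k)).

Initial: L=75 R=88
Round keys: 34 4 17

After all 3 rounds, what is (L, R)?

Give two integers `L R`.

Answer: 175 90

Derivation:
Round 1 (k=34): L=88 R=252
Round 2 (k=4): L=252 R=175
Round 3 (k=17): L=175 R=90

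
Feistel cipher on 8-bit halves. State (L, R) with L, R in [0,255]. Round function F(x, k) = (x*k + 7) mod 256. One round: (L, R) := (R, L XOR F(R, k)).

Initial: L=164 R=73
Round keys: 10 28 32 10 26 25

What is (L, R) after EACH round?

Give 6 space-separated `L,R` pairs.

Answer: 73,69 69,218 218,2 2,193 193,163 163,51

Derivation:
Round 1 (k=10): L=73 R=69
Round 2 (k=28): L=69 R=218
Round 3 (k=32): L=218 R=2
Round 4 (k=10): L=2 R=193
Round 5 (k=26): L=193 R=163
Round 6 (k=25): L=163 R=51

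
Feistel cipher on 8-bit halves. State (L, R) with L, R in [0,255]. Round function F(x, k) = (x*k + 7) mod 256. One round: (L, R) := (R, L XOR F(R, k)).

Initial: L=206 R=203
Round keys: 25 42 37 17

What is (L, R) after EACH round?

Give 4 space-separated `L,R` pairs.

Answer: 203,20 20,132 132,15 15,130

Derivation:
Round 1 (k=25): L=203 R=20
Round 2 (k=42): L=20 R=132
Round 3 (k=37): L=132 R=15
Round 4 (k=17): L=15 R=130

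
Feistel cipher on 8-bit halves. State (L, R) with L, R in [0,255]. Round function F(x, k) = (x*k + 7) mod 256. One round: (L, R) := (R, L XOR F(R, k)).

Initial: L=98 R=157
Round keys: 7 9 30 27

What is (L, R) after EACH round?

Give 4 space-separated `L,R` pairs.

Answer: 157,48 48,42 42,195 195,178

Derivation:
Round 1 (k=7): L=157 R=48
Round 2 (k=9): L=48 R=42
Round 3 (k=30): L=42 R=195
Round 4 (k=27): L=195 R=178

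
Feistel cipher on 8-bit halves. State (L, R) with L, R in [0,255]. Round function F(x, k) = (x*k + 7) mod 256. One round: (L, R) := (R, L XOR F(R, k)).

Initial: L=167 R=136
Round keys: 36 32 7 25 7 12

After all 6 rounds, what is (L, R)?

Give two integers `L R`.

Round 1 (k=36): L=136 R=128
Round 2 (k=32): L=128 R=143
Round 3 (k=7): L=143 R=112
Round 4 (k=25): L=112 R=120
Round 5 (k=7): L=120 R=63
Round 6 (k=12): L=63 R=131

Answer: 63 131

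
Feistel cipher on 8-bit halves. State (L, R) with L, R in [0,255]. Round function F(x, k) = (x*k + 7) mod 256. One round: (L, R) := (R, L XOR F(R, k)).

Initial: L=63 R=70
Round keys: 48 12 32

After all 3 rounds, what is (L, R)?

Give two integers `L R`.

Answer: 97 63

Derivation:
Round 1 (k=48): L=70 R=24
Round 2 (k=12): L=24 R=97
Round 3 (k=32): L=97 R=63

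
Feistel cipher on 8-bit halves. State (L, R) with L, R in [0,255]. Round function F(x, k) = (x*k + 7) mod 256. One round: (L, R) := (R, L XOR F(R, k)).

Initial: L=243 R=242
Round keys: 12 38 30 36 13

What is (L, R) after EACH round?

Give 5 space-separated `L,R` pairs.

Round 1 (k=12): L=242 R=172
Round 2 (k=38): L=172 R=125
Round 3 (k=30): L=125 R=1
Round 4 (k=36): L=1 R=86
Round 5 (k=13): L=86 R=100

Answer: 242,172 172,125 125,1 1,86 86,100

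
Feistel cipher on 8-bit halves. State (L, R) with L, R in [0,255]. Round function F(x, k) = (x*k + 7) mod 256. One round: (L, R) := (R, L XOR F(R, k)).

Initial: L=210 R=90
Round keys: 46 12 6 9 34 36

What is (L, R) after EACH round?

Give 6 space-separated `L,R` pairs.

Round 1 (k=46): L=90 R=225
Round 2 (k=12): L=225 R=201
Round 3 (k=6): L=201 R=92
Round 4 (k=9): L=92 R=138
Round 5 (k=34): L=138 R=7
Round 6 (k=36): L=7 R=137

Answer: 90,225 225,201 201,92 92,138 138,7 7,137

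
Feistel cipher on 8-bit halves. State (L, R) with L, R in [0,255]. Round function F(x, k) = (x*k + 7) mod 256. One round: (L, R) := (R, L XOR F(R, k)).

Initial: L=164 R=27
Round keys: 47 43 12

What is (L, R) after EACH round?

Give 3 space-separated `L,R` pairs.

Round 1 (k=47): L=27 R=88
Round 2 (k=43): L=88 R=212
Round 3 (k=12): L=212 R=175

Answer: 27,88 88,212 212,175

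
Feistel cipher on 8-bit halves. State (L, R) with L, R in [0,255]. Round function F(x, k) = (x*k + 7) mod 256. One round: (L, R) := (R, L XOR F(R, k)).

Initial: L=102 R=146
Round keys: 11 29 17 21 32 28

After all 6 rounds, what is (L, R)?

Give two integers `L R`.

Answer: 247 168

Derivation:
Round 1 (k=11): L=146 R=43
Round 2 (k=29): L=43 R=116
Round 3 (k=17): L=116 R=144
Round 4 (k=21): L=144 R=163
Round 5 (k=32): L=163 R=247
Round 6 (k=28): L=247 R=168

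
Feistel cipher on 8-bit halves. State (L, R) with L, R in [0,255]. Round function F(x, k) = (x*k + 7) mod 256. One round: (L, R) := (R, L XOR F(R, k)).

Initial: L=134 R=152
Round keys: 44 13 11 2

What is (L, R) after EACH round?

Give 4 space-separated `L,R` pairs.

Round 1 (k=44): L=152 R=161
Round 2 (k=13): L=161 R=172
Round 3 (k=11): L=172 R=202
Round 4 (k=2): L=202 R=55

Answer: 152,161 161,172 172,202 202,55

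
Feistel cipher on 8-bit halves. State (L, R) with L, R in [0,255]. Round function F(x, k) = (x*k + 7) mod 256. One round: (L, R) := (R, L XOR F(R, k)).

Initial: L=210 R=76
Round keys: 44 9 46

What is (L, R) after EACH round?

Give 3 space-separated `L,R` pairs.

Answer: 76,197 197,184 184,210

Derivation:
Round 1 (k=44): L=76 R=197
Round 2 (k=9): L=197 R=184
Round 3 (k=46): L=184 R=210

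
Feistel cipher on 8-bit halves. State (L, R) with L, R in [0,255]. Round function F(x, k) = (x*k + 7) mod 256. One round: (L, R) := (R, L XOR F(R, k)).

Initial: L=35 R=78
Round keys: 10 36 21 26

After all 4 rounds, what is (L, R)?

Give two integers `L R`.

Round 1 (k=10): L=78 R=48
Round 2 (k=36): L=48 R=137
Round 3 (k=21): L=137 R=116
Round 4 (k=26): L=116 R=70

Answer: 116 70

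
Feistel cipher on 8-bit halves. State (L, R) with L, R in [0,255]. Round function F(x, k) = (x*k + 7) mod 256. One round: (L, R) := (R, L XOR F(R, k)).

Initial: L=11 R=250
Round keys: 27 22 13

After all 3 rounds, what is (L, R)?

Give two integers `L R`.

Round 1 (k=27): L=250 R=110
Round 2 (k=22): L=110 R=129
Round 3 (k=13): L=129 R=250

Answer: 129 250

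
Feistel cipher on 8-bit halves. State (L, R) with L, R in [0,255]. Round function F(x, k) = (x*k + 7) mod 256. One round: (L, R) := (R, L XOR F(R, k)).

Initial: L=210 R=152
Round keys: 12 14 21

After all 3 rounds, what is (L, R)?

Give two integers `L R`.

Answer: 245 213

Derivation:
Round 1 (k=12): L=152 R=245
Round 2 (k=14): L=245 R=245
Round 3 (k=21): L=245 R=213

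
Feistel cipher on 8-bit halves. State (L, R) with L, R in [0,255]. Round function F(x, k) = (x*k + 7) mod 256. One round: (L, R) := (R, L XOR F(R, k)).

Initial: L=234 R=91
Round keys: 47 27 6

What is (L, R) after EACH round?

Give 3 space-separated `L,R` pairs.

Answer: 91,86 86,66 66,197

Derivation:
Round 1 (k=47): L=91 R=86
Round 2 (k=27): L=86 R=66
Round 3 (k=6): L=66 R=197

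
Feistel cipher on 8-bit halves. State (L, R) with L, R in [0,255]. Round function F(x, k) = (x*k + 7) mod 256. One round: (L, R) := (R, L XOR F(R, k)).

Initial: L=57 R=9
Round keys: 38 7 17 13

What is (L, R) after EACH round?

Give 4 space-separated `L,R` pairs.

Answer: 9,100 100,202 202,21 21,210

Derivation:
Round 1 (k=38): L=9 R=100
Round 2 (k=7): L=100 R=202
Round 3 (k=17): L=202 R=21
Round 4 (k=13): L=21 R=210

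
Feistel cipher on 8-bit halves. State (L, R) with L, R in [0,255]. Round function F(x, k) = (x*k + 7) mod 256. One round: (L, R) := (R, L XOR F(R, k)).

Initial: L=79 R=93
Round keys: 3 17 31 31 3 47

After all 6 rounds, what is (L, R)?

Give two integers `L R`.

Round 1 (k=3): L=93 R=81
Round 2 (k=17): L=81 R=53
Round 3 (k=31): L=53 R=35
Round 4 (k=31): L=35 R=113
Round 5 (k=3): L=113 R=121
Round 6 (k=47): L=121 R=79

Answer: 121 79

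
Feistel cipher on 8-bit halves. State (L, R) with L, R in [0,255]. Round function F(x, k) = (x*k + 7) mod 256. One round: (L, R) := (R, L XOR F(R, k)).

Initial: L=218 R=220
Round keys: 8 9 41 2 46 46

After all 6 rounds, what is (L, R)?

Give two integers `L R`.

Round 1 (k=8): L=220 R=61
Round 2 (k=9): L=61 R=240
Round 3 (k=41): L=240 R=74
Round 4 (k=2): L=74 R=107
Round 5 (k=46): L=107 R=11
Round 6 (k=46): L=11 R=106

Answer: 11 106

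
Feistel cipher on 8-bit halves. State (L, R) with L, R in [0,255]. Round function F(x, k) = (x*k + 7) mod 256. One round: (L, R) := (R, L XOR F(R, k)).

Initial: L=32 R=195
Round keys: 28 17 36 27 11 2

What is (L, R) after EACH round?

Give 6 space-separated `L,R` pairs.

Round 1 (k=28): L=195 R=123
Round 2 (k=17): L=123 R=241
Round 3 (k=36): L=241 R=144
Round 4 (k=27): L=144 R=198
Round 5 (k=11): L=198 R=25
Round 6 (k=2): L=25 R=255

Answer: 195,123 123,241 241,144 144,198 198,25 25,255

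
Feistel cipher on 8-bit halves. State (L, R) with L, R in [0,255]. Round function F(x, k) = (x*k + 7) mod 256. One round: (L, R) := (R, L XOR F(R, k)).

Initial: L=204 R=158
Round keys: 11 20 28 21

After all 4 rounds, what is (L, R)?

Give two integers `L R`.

Round 1 (k=11): L=158 R=29
Round 2 (k=20): L=29 R=213
Round 3 (k=28): L=213 R=78
Round 4 (k=21): L=78 R=184

Answer: 78 184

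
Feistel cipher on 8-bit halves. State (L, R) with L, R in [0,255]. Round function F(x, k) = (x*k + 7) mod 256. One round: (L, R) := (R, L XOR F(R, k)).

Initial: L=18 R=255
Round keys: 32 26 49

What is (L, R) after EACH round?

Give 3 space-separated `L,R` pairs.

Round 1 (k=32): L=255 R=245
Round 2 (k=26): L=245 R=22
Round 3 (k=49): L=22 R=200

Answer: 255,245 245,22 22,200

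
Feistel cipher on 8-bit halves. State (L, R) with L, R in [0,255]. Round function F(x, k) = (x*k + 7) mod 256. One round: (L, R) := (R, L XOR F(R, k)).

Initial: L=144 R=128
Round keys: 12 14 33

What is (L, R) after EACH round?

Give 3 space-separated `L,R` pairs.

Answer: 128,151 151,201 201,103

Derivation:
Round 1 (k=12): L=128 R=151
Round 2 (k=14): L=151 R=201
Round 3 (k=33): L=201 R=103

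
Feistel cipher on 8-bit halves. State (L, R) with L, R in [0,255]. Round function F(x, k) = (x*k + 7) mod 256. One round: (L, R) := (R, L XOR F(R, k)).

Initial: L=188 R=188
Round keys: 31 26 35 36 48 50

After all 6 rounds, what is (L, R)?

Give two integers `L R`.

Round 1 (k=31): L=188 R=119
Round 2 (k=26): L=119 R=161
Round 3 (k=35): L=161 R=125
Round 4 (k=36): L=125 R=58
Round 5 (k=48): L=58 R=154
Round 6 (k=50): L=154 R=33

Answer: 154 33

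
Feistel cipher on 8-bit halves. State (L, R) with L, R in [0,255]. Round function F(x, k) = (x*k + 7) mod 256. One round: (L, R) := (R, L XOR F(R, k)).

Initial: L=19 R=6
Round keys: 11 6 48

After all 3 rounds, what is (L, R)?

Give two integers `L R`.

Answer: 37 173

Derivation:
Round 1 (k=11): L=6 R=90
Round 2 (k=6): L=90 R=37
Round 3 (k=48): L=37 R=173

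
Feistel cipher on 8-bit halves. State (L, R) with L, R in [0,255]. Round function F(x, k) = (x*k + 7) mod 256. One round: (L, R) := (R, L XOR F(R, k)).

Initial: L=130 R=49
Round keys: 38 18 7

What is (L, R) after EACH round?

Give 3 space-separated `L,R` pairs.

Round 1 (k=38): L=49 R=207
Round 2 (k=18): L=207 R=164
Round 3 (k=7): L=164 R=76

Answer: 49,207 207,164 164,76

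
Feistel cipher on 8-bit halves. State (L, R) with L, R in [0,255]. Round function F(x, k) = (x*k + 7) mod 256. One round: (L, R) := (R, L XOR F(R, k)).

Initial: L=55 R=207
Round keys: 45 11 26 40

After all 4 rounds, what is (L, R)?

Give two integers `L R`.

Answer: 44 46

Derivation:
Round 1 (k=45): L=207 R=93
Round 2 (k=11): L=93 R=201
Round 3 (k=26): L=201 R=44
Round 4 (k=40): L=44 R=46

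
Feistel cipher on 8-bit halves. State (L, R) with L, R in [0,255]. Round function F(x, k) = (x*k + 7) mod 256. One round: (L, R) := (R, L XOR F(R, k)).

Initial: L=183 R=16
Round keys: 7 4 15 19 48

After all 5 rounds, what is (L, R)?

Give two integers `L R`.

Round 1 (k=7): L=16 R=192
Round 2 (k=4): L=192 R=23
Round 3 (k=15): L=23 R=160
Round 4 (k=19): L=160 R=240
Round 5 (k=48): L=240 R=167

Answer: 240 167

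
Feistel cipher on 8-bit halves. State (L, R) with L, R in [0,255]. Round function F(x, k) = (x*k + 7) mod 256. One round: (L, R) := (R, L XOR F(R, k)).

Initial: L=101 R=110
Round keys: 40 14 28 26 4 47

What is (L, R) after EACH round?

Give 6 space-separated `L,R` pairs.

Answer: 110,82 82,237 237,161 161,140 140,150 150,29

Derivation:
Round 1 (k=40): L=110 R=82
Round 2 (k=14): L=82 R=237
Round 3 (k=28): L=237 R=161
Round 4 (k=26): L=161 R=140
Round 5 (k=4): L=140 R=150
Round 6 (k=47): L=150 R=29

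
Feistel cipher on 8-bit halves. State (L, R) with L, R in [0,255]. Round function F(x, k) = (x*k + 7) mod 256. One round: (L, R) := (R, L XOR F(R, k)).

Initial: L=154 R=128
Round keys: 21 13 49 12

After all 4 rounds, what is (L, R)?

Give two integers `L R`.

Answer: 26 63

Derivation:
Round 1 (k=21): L=128 R=29
Round 2 (k=13): L=29 R=0
Round 3 (k=49): L=0 R=26
Round 4 (k=12): L=26 R=63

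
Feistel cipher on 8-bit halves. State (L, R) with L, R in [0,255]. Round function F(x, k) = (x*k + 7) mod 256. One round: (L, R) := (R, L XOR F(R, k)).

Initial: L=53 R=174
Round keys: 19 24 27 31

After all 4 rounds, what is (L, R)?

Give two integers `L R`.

Round 1 (k=19): L=174 R=196
Round 2 (k=24): L=196 R=201
Round 3 (k=27): L=201 R=254
Round 4 (k=31): L=254 R=0

Answer: 254 0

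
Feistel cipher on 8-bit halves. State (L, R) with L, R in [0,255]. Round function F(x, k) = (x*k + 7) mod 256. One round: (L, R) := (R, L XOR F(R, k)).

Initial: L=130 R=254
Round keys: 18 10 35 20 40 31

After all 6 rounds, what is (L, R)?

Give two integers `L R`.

Answer: 178 17

Derivation:
Round 1 (k=18): L=254 R=97
Round 2 (k=10): L=97 R=47
Round 3 (k=35): L=47 R=21
Round 4 (k=20): L=21 R=132
Round 5 (k=40): L=132 R=178
Round 6 (k=31): L=178 R=17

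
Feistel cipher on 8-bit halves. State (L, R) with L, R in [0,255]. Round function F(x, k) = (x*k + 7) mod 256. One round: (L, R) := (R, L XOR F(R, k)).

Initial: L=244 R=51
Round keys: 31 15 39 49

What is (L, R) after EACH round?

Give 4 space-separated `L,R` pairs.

Round 1 (k=31): L=51 R=192
Round 2 (k=15): L=192 R=116
Round 3 (k=39): L=116 R=115
Round 4 (k=49): L=115 R=126

Answer: 51,192 192,116 116,115 115,126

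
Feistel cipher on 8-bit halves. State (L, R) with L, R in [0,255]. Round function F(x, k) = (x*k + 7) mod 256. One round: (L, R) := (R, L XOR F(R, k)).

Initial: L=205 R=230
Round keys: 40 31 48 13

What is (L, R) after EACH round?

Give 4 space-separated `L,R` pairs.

Answer: 230,58 58,235 235,45 45,187

Derivation:
Round 1 (k=40): L=230 R=58
Round 2 (k=31): L=58 R=235
Round 3 (k=48): L=235 R=45
Round 4 (k=13): L=45 R=187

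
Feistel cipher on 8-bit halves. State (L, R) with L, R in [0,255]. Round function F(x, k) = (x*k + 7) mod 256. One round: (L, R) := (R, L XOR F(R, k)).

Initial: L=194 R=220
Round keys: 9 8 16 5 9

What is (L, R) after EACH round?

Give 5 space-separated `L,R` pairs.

Answer: 220,1 1,211 211,54 54,198 198,203

Derivation:
Round 1 (k=9): L=220 R=1
Round 2 (k=8): L=1 R=211
Round 3 (k=16): L=211 R=54
Round 4 (k=5): L=54 R=198
Round 5 (k=9): L=198 R=203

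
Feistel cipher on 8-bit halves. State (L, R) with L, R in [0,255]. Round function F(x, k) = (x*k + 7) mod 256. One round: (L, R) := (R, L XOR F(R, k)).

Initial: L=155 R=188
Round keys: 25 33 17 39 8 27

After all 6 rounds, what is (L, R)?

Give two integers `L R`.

Answer: 53 8

Derivation:
Round 1 (k=25): L=188 R=248
Round 2 (k=33): L=248 R=67
Round 3 (k=17): L=67 R=130
Round 4 (k=39): L=130 R=150
Round 5 (k=8): L=150 R=53
Round 6 (k=27): L=53 R=8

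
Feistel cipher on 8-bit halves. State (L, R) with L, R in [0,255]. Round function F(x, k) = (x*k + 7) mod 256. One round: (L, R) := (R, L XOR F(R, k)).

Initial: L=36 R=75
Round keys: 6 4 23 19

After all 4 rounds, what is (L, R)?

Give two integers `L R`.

Answer: 122 229

Derivation:
Round 1 (k=6): L=75 R=237
Round 2 (k=4): L=237 R=240
Round 3 (k=23): L=240 R=122
Round 4 (k=19): L=122 R=229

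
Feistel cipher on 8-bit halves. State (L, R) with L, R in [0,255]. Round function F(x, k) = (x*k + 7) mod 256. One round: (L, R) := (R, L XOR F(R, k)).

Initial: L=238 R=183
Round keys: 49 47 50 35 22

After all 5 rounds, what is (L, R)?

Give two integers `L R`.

Answer: 172 8

Derivation:
Round 1 (k=49): L=183 R=224
Round 2 (k=47): L=224 R=144
Round 3 (k=50): L=144 R=199
Round 4 (k=35): L=199 R=172
Round 5 (k=22): L=172 R=8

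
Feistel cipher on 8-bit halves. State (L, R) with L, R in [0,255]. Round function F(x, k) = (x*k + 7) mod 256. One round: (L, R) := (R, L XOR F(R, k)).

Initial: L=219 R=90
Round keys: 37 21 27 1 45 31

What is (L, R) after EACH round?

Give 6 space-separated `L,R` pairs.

Round 1 (k=37): L=90 R=210
Round 2 (k=21): L=210 R=27
Round 3 (k=27): L=27 R=50
Round 4 (k=1): L=50 R=34
Round 5 (k=45): L=34 R=51
Round 6 (k=31): L=51 R=22

Answer: 90,210 210,27 27,50 50,34 34,51 51,22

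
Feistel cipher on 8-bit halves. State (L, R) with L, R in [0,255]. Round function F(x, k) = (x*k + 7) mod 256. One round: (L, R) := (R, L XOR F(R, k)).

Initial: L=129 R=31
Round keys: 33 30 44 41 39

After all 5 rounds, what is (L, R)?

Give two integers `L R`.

Answer: 9 238

Derivation:
Round 1 (k=33): L=31 R=135
Round 2 (k=30): L=135 R=198
Round 3 (k=44): L=198 R=136
Round 4 (k=41): L=136 R=9
Round 5 (k=39): L=9 R=238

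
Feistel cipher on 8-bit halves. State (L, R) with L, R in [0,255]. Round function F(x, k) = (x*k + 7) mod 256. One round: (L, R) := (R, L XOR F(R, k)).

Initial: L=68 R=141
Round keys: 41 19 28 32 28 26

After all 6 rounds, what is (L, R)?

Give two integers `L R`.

Round 1 (k=41): L=141 R=216
Round 2 (k=19): L=216 R=130
Round 3 (k=28): L=130 R=231
Round 4 (k=32): L=231 R=101
Round 5 (k=28): L=101 R=244
Round 6 (k=26): L=244 R=170

Answer: 244 170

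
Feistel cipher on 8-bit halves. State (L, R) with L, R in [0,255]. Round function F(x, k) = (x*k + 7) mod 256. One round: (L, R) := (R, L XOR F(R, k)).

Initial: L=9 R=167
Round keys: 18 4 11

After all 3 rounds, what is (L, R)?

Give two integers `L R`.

Round 1 (k=18): L=167 R=204
Round 2 (k=4): L=204 R=144
Round 3 (k=11): L=144 R=251

Answer: 144 251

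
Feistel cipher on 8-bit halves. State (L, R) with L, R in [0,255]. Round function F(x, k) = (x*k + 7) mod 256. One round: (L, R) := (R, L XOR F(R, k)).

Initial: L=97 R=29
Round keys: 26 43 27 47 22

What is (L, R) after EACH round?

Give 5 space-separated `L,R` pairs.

Round 1 (k=26): L=29 R=152
Round 2 (k=43): L=152 R=146
Round 3 (k=27): L=146 R=245
Round 4 (k=47): L=245 R=144
Round 5 (k=22): L=144 R=146

Answer: 29,152 152,146 146,245 245,144 144,146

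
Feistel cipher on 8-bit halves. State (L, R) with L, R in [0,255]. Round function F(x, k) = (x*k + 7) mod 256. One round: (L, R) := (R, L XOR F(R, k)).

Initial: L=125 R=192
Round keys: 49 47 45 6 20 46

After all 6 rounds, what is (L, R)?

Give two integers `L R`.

Answer: 149 99

Derivation:
Round 1 (k=49): L=192 R=186
Round 2 (k=47): L=186 R=237
Round 3 (k=45): L=237 R=10
Round 4 (k=6): L=10 R=174
Round 5 (k=20): L=174 R=149
Round 6 (k=46): L=149 R=99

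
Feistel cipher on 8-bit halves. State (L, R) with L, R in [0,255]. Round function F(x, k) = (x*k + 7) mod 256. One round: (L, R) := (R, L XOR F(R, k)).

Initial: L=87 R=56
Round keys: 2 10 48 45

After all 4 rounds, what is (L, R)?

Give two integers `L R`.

Round 1 (k=2): L=56 R=32
Round 2 (k=10): L=32 R=127
Round 3 (k=48): L=127 R=247
Round 4 (k=45): L=247 R=13

Answer: 247 13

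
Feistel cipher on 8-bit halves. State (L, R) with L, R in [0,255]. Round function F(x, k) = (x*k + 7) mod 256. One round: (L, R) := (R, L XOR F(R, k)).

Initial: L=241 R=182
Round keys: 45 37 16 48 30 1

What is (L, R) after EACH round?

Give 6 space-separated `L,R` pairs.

Round 1 (k=45): L=182 R=244
Round 2 (k=37): L=244 R=253
Round 3 (k=16): L=253 R=35
Round 4 (k=48): L=35 R=106
Round 5 (k=30): L=106 R=80
Round 6 (k=1): L=80 R=61

Answer: 182,244 244,253 253,35 35,106 106,80 80,61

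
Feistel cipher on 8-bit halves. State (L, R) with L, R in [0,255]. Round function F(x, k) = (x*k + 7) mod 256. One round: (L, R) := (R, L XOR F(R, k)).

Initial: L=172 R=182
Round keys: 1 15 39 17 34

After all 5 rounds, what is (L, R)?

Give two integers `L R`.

Answer: 157 39

Derivation:
Round 1 (k=1): L=182 R=17
Round 2 (k=15): L=17 R=176
Round 3 (k=39): L=176 R=198
Round 4 (k=17): L=198 R=157
Round 5 (k=34): L=157 R=39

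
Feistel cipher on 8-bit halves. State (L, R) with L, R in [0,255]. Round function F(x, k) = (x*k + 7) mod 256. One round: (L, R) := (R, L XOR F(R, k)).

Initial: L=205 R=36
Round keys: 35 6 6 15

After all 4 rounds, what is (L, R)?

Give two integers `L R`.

Answer: 127 39

Derivation:
Round 1 (k=35): L=36 R=62
Round 2 (k=6): L=62 R=95
Round 3 (k=6): L=95 R=127
Round 4 (k=15): L=127 R=39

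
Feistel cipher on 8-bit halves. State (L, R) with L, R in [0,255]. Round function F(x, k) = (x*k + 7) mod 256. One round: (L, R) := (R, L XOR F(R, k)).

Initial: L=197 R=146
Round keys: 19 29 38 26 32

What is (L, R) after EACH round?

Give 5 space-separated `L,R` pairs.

Answer: 146,24 24,45 45,173 173,180 180,42

Derivation:
Round 1 (k=19): L=146 R=24
Round 2 (k=29): L=24 R=45
Round 3 (k=38): L=45 R=173
Round 4 (k=26): L=173 R=180
Round 5 (k=32): L=180 R=42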